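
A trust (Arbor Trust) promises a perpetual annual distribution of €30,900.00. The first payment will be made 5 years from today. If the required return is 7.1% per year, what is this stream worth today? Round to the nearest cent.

€330782.29

Value at end of year 4: C / r = €30,900.00 / 0.071 = €435,211.2676
Discount to today: PV = €435,211.2676 / (1 + 0.071)^4 = €435,211.2676 / 1.315703 = €330,782.29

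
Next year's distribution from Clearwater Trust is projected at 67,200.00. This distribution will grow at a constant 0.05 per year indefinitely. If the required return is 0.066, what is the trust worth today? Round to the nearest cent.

4200000.00

Growing perpetuity: P = D₁ / (r − g) = 67,200.0000 / (0.066 − 0.05) = 4,200,000.00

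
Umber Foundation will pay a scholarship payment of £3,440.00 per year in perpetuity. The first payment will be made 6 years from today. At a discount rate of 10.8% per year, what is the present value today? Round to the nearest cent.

£19073.74

Value at end of year 5: C / r = £3,440.00 / 0.108 = £31,851.8519
Discount to today: PV = £31,851.8519 / (1 + 0.108)^5 = £31,851.8519 / 1.669932 = £19,073.74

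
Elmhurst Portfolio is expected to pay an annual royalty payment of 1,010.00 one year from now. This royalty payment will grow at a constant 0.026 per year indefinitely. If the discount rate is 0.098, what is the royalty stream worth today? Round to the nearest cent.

Growing perpetuity: P = D₁ / (r − g) = 1,010.0000 / (0.098 − 0.026) = 14,027.78

14027.78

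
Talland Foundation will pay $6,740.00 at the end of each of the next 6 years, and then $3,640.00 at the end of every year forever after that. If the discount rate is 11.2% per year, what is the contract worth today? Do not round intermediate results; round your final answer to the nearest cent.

$45539.45

PV of 6-year annuity: $6,740.00 × [1 − (1+0.112)^−6] / 0.112 = 28350.29286
Perpetuity value at year 6: $3,640.00 / 0.112 = 32500.00000
PV of perpetuity: 32500.00000 / (1+0.112)^6 = 17189.15934
Total PV = 28350.29286 + 17189.15934 = 45539.45221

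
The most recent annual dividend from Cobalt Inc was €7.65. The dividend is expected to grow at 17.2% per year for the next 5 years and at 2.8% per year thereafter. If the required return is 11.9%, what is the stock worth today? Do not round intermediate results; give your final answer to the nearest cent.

€152.96

D_1 = 8.96580
D_2 = 10.50792
D_3 = 12.31528
D_4 = 14.43351
D_5 = 16.91607
Terminal value at year 5: TV = D_5×(1+g_2)/(r−g_2) = 17.38972/0.091 = 191.09583
P_0 = D_1/(1+r)^1 + D_2/(1+r)^2 + D_3/(1+r)^3 + D_4/(1+r)^4 + D_5/(1+r)^5 + TV/(1+r)^5
    = 8.01233 + 8.39183 + 8.78929 + 9.20559 + 9.64160 + 108.91828 = 152.95892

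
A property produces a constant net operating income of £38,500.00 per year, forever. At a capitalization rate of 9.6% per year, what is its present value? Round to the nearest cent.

£401041.67

Level perpetuity: PV = C / r = £38,500.00 / 0.096 = £401,041.67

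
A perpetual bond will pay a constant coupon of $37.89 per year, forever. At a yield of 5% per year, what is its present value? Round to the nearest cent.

$757.80

Level perpetuity: PV = C / r = $37.89 / 0.05 = $757.80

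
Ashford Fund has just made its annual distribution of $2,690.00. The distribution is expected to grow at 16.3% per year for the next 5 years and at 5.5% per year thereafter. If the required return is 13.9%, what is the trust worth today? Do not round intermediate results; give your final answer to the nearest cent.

D_1 = 3128.47000
D_2 = 3638.41061
D_3 = 4231.47154
D_4 = 4921.20140
D_5 = 5723.35723
Terminal value at year 5: TV = D_5×(1+g_2)/(r−g_2) = 6038.14188/0.084 = 71882.64138
P_0 = D_1/(1+r)^1 + D_2/(1+r)^2 + D_3/(1+r)^3 + D_4/(1+r)^4 + D_5/(1+r)^5 + TV/(1+r)^5
    = 2746.68130 + 2804.55694 + 2863.65208 + 2923.99242 + 2985.60420 + 37497.76706 = 51822.25399

$51822.25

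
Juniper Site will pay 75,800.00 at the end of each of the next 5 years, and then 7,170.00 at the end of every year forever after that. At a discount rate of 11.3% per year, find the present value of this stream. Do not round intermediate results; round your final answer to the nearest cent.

PV of 5-year annuity: 75,800.00 × [1 − (1+0.113)^−5] / 0.113 = 278047.59353
Perpetuity value at year 5: 7,170.00 / 0.113 = 63451.32743
PV of perpetuity: 63451.32743 / (1+0.113)^5 = 37150.51944
Total PV = 278047.59353 + 37150.51944 = 315198.11297

315198.11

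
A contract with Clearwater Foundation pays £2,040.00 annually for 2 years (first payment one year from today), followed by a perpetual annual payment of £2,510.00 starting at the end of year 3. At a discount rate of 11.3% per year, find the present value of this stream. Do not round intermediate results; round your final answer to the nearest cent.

PV of 2-year annuity: £2,040.00 × [1 − (1+0.113)^−2] / 0.113 = 3479.68023
Perpetuity value at year 2: £2,510.00 / 0.113 = 22212.38938
PV of perpetuity: 22212.38938 / (1+0.113)^2 = 17931.01812
Total PV = 3479.68023 + 17931.01812 = 21410.69835

£21410.70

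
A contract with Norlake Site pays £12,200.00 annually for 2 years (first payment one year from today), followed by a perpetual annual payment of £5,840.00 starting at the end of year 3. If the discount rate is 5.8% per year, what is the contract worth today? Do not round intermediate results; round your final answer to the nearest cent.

PV of 2-year annuity: £12,200.00 × [1 − (1+0.058)^−2] / 0.058 = 22430.23717
Perpetuity value at year 2: £5,840.00 / 0.058 = 100689.65517
PV of perpetuity: 100689.65517 / (1+0.058)^2 = 89952.55804
Total PV = 22430.23717 + 89952.55804 = 112382.79521

£112382.80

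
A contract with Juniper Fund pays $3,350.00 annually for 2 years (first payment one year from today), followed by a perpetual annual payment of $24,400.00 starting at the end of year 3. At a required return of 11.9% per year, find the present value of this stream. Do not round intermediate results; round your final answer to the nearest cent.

$169419.64

PV of 2-year annuity: $3,350.00 × [1 − (1+0.119)^−2] / 0.119 = 5669.11923
Perpetuity value at year 2: $24,400.00 / 0.119 = 205042.01681
PV of perpetuity: 205042.01681 / (1+0.119)^2 = 163750.52154
Total PV = 5669.11923 + 163750.52154 = 169419.64077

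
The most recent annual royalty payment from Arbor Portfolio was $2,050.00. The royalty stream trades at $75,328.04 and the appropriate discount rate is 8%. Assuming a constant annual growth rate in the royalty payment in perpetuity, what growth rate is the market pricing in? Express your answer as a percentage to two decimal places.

5.14%

P = D₀(1+g)/(r−g) ⇒ P(r−g) = D₀(1+g) ⇒ g(P+D₀) = P·r − D₀
g = (P·r − D₀)/(P + D₀) = ($75,328.04×0.08 − $2,050.00) / ($75,328.04 + $2,050.00) = 0.051387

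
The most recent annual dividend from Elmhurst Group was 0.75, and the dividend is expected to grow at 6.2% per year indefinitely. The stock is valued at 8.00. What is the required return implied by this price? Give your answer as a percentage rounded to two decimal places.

16.16%

D₁ = 0.75 × 1.062 = 0.7965
P = D₁/(r − g) ⇒ r = D₁/P + g = 0.7965/8.00 + 0.062 = 0.099562 + 0.062 = 0.161562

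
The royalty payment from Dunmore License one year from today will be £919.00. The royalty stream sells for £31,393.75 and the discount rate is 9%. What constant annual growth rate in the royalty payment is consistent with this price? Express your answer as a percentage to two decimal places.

P = D₁/(r−g) ⇒ g = r − D₁/P = 0.09 − £919.00/£31,393.75 = 0.060727

6.07%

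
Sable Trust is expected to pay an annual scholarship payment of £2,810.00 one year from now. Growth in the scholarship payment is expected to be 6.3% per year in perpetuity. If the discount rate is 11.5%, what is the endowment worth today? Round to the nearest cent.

£54038.46

Growing perpetuity: P = D₁ / (r − g) = £2,810.0000 / (0.115 − 0.063) = £54,038.46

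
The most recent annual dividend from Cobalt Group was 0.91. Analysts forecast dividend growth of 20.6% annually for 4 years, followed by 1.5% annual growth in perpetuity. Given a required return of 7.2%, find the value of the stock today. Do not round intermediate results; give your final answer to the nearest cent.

30.89

D_1 = 1.09746
D_2 = 1.32354
D_3 = 1.59619
D_4 = 1.92500
Terminal value at year 4: TV = D_4×(1+g_2)/(r−g_2) = 1.95387/0.057 = 34.27850
P_0 = D_1/(1+r)^1 + D_2/(1+r)^2 + D_3/(1+r)^3 + D_4/(1+r)^4 + TV/(1+r)^4
    = 1.02375 + 1.15172 + 1.29568 + 1.45764 + 25.95629 = 30.88509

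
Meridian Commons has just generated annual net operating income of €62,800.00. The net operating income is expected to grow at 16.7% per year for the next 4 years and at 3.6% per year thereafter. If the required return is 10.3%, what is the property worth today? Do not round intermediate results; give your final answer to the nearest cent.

€1506634.13

D_1 = 73287.60000
D_2 = 85526.62920
D_3 = 99809.57628
D_4 = 116477.77551
Terminal value at year 4: TV = D_4×(1+g_2)/(r−g_2) = 120670.97543/0.067 = 1801059.33482
P_0 = D_1/(1+r)^1 + D_2/(1+r)^2 + D_3/(1+r)^3 + D_4/(1+r)^4 + TV/(1+r)^4
    = 66443.88033 + 70299.19161 + 74378.20182 + 78693.89077 + 1216818.96774 = 1506634.13225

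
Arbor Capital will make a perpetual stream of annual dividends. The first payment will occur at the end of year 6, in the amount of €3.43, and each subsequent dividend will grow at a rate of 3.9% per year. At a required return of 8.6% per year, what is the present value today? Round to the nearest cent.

Value at end of year 5: C₁ / (r − g) = €3.43 / (0.086 − 0.039) = €72.9787
Discount to today: PV = €72.9787 / (1 + 0.086)^5 = €72.9787 / 1.510599 = €48.31

€48.31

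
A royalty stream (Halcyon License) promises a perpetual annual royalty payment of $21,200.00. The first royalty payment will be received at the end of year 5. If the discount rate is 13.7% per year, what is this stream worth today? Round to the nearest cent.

Value at end of year 4: C / r = $21,200.00 / 0.137 = $154,744.5255
Discount to today: PV = $154,744.5255 / (1 + 0.137)^4 = $154,744.5255 / 1.671252 = $92,591.99

$92591.99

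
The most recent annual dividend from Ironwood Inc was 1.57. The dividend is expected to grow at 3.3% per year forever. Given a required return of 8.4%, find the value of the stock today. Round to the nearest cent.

31.80

D₁ = D₀ × (1 + g) = 1.57 × 1.033 = 1.6218
Growing perpetuity: P = D₁ / (r − g) = 1.6218 / (0.084 − 0.033) = 31.80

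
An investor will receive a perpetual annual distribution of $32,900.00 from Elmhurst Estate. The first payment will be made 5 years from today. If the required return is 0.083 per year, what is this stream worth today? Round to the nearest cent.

Value at end of year 4: C / r = $32,900.00 / 0.083 = $396,385.5422
Discount to today: PV = $396,385.5422 / (1 + 0.083)^4 = $396,385.5422 / 1.375669 = $288,140.28

$288140.28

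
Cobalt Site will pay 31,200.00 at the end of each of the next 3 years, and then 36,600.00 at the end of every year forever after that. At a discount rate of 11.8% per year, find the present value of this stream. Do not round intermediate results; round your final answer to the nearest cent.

297154.90

PV of 3-year annuity: 31,200.00 × [1 − (1+0.118)^−3] / 0.118 = 75195.43328
Perpetuity value at year 3: 36,600.00 / 0.118 = 310169.49153
PV of perpetuity: 310169.49153 / (1+0.118)^3 = 221959.46403
Total PV = 75195.43328 + 221959.46403 = 297154.89730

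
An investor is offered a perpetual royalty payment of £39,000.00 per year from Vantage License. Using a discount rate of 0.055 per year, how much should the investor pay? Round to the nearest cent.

Level perpetuity: PV = C / r = £39,000.00 / 0.055 = £709,090.91

£709090.91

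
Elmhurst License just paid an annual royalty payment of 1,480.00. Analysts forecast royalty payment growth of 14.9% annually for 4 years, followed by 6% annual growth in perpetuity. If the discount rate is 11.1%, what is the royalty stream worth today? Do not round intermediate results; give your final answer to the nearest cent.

41633.99

D_1 = 1700.52000
D_2 = 1953.89748
D_3 = 2245.02820
D_4 = 2579.53741
Terminal value at year 4: TV = D_4×(1+g_2)/(r−g_2) = 2734.30965/0.051 = 53613.91473
P_0 = D_1/(1+r)^1 + D_2/(1+r)^2 + D_3/(1+r)^3 + D_4/(1+r)^4 + TV/(1+r)^4
    = 1530.62106 + 1582.97354 + 1637.11665 + 1693.11164 + 35190.16341 = 41633.98629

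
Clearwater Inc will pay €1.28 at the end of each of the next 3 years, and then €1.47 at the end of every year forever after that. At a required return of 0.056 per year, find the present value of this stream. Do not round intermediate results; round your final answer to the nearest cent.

€25.74

PV of 3-year annuity: €1.28 × [1 − (1+0.056)^−3] / 0.056 = 3.44693
Perpetuity value at year 3: €1.47 / 0.056 = 26.25000
PV of perpetuity: 26.25000 / (1+0.056)^3 = 22.29141
Total PV = 3.44693 + 22.29141 = 25.73835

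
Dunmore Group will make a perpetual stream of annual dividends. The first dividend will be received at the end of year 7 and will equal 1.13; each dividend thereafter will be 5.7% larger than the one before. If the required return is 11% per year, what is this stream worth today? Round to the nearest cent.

Value at end of year 6: C₁ / (r − g) = 1.13 / (0.11 − 0.057) = 21.3208
Discount to today: PV = 21.3208 / (1 + 0.11)^6 = 21.3208 / 1.870415 = 11.40

11.40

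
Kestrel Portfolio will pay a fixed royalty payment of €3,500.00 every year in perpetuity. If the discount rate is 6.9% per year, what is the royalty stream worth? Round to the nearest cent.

Level perpetuity: PV = C / r = €3,500.00 / 0.069 = €50,724.64

€50724.64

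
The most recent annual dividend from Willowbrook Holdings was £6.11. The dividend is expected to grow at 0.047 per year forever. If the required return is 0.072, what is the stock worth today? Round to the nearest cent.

£255.89

D₁ = D₀ × (1 + g) = £6.11 × 1.047 = £6.3972
Growing perpetuity: P = D₁ / (r − g) = £6.3972 / (0.072 − 0.047) = £255.89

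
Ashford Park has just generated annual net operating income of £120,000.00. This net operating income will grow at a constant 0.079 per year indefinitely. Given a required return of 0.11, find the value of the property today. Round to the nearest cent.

D₁ = D₀ × (1 + g) = £120,000.00 × 1.079 = £129,480.0000
Growing perpetuity: P = D₁ / (r − g) = £129,480.0000 / (0.11 − 0.079) = £4,176,774.19

£4176774.19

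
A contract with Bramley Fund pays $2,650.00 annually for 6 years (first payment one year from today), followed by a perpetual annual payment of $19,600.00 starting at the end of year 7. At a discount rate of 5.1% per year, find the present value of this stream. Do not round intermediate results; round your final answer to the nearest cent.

$298555.20

PV of 6-year annuity: $2,650.00 × [1 − (1+0.051)^−6] / 0.051 = 13407.67571
Perpetuity value at year 6: $19,600.00 / 0.051 = 384313.72549
PV of perpetuity: 384313.72549 / (1+0.051)^6 = 285147.52021
Total PV = 13407.67571 + 285147.52021 = 298555.19592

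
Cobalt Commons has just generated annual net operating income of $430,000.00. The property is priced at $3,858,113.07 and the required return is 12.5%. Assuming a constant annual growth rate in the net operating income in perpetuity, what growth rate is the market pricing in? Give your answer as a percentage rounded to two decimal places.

1.22%

P = D₀(1+g)/(r−g) ⇒ P(r−g) = D₀(1+g) ⇒ g(P+D₀) = P·r − D₀
g = (P·r − D₀)/(P + D₀) = ($3,858,113.07×0.125 − $430,000.00) / ($3,858,113.07 + $430,000.00) = 0.012188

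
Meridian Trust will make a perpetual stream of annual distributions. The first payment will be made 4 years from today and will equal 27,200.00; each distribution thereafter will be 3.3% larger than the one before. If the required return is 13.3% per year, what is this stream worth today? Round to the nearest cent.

Value at end of year 3: C₁ / (r − g) = 27,200.00 / (0.133 − 0.033) = 272,000.0000
Discount to today: PV = 272,000.0000 / (1 + 0.133)^3 = 272,000.0000 / 1.454420 = 187,016.18

187016.18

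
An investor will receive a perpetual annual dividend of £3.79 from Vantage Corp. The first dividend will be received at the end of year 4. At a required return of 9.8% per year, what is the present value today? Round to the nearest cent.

Value at end of year 3: C / r = £3.79 / 0.098 = £38.6735
Discount to today: PV = £38.6735 / (1 + 0.098)^3 = £38.6735 / 1.323753 = £29.22

£29.22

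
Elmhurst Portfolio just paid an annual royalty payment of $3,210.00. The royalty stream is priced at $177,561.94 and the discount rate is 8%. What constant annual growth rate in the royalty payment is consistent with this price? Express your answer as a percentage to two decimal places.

6.08%

P = D₀(1+g)/(r−g) ⇒ P(r−g) = D₀(1+g) ⇒ g(P+D₀) = P·r − D₀
g = (P·r − D₀)/(P + D₀) = ($177,561.94×0.08 − $3,210.00) / ($177,561.94 + $3,210.00) = 0.060822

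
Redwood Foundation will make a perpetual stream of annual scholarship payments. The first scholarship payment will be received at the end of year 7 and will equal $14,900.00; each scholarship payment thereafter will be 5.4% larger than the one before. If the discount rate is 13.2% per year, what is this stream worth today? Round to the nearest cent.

$90784.79

Value at end of year 6: C₁ / (r − g) = $14,900.00 / (0.132 − 0.054) = $191,025.6410
Discount to today: PV = $191,025.6410 / (1 + 0.132)^6 = $191,025.6410 / 2.104159 = $90,784.79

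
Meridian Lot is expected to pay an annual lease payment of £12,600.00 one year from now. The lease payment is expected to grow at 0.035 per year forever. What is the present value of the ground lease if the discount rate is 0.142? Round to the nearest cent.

£117757.01

Growing perpetuity: P = D₁ / (r − g) = £12,600.0000 / (0.142 − 0.035) = £117,757.01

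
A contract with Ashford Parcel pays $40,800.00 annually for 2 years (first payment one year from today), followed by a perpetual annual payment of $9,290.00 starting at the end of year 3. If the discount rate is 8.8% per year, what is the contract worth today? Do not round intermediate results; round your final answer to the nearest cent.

PV of 2-year annuity: $40,800.00 × [1 − (1+0.088)^−2] / 0.088 = 71966.91176
Perpetuity value at year 2: $9,290.00 / 0.088 = 105568.18182
PV of perpetuity: 105568.18182 / (1+0.088)^2 = 89181.59823
Total PV = 71966.91176 + 89181.59823 = 161148.51000

$161148.51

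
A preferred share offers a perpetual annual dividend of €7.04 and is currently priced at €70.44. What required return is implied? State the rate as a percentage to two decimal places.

P = C/r ⇒ r = C/P = €7.04/€70.44 = 0.099943

9.99%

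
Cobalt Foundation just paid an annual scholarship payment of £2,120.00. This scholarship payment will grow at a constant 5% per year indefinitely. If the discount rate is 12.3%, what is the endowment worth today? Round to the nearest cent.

D₁ = D₀ × (1 + g) = £2,120.00 × 1.05 = £2,226.0000
Growing perpetuity: P = D₁ / (r − g) = £2,226.0000 / (0.123 − 0.05) = £30,493.15

£30493.15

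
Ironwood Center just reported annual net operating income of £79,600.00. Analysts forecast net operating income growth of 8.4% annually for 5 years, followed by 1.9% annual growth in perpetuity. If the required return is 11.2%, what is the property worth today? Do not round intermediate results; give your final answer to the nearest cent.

D_1 = 86286.40000
D_2 = 93534.45760
D_3 = 101391.35204
D_4 = 109908.22561
D_5 = 119140.51656
Terminal value at year 5: TV = D_5×(1+g_2)/(r−g_2) = 121404.18638/0.093 = 1305421.35888
P_0 = D_1/(1+r)^1 + D_2/(1+r)^2 + D_3/(1+r)^3 + D_4/(1+r)^4 + D_5/(1+r)^5 + TV/(1+r)^5
    = 77595.68345 + 75641.83531 + 73737.18478 + 71880.49308 + 70070.55260 + 767762.29143 = 1136688.04065

£1136688.04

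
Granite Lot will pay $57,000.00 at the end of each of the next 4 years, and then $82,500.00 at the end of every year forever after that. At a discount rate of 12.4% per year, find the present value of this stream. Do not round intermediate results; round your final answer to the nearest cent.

PV of 4-year annuity: $57,000.00 × [1 − (1+0.124)^−4] / 0.124 = 171680.44472
Perpetuity value at year 4: $82,500.00 / 0.124 = 665322.58065
PV of perpetuity: 665322.58065 / (1+0.124)^4 = 416837.72644
Total PV = 171680.44472 + 416837.72644 = 588518.17116

$588518.17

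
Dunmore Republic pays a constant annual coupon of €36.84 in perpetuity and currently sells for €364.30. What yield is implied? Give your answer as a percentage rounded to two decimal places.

10.11%

P = C/r ⇒ r = C/P = €36.84/€364.30 = 0.101125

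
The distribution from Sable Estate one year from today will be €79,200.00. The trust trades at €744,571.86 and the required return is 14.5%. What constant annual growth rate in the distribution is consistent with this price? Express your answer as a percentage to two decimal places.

3.86%

P = D₁/(r−g) ⇒ g = r − D₁/P = 0.145 − €79,200.00/€744,571.86 = 0.038630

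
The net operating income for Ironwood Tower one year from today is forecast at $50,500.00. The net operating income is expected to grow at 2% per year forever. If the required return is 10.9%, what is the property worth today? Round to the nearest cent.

$567415.73

Growing perpetuity: P = D₁ / (r − g) = $50,500.0000 / (0.109 − 0.02) = $567,415.73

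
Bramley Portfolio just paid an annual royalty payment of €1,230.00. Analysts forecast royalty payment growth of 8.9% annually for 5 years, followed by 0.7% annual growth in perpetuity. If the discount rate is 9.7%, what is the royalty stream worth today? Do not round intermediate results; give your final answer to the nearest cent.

€19284.53

D_1 = 1339.47000
D_2 = 1458.68283
D_3 = 1588.50560
D_4 = 1729.88260
D_5 = 1883.84215
Terminal value at year 5: TV = D_5×(1+g_2)/(r−g_2) = 1897.02905/0.09 = 21078.10052
P_0 = D_1/(1+r)^1 + D_2/(1+r)^2 + D_3/(1+r)^3 + D_4/(1+r)^4 + D_5/(1+r)^5 + TV/(1+r)^5
    = 1221.03008 + 1212.12558 + 1203.28601 + 1194.51091 + 1185.79980 + 13267.78219 = 19284.53457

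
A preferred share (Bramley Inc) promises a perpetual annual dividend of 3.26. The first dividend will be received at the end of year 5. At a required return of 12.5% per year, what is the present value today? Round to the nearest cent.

Value at end of year 4: C / r = 3.26 / 0.125 = 26.0800
Discount to today: PV = 26.0800 / (1 + 0.125)^4 = 26.0800 / 1.601807 = 16.28

16.28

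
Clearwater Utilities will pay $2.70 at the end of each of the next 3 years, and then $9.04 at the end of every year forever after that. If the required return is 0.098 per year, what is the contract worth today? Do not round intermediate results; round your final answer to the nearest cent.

PV of 3-year annuity: $2.70 × [1 − (1+0.098)^−3] / 0.098 = 6.73821
Perpetuity value at year 3: $9.04 / 0.098 = 92.24490
PV of perpetuity: 92.24490 / (1+0.098)^3 = 69.68436
Total PV = 6.73821 + 69.68436 = 76.42258

$76.42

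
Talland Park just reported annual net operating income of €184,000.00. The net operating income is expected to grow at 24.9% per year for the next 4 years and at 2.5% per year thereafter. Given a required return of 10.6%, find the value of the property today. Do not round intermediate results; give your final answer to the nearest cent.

D_1 = 229816.00000
D_2 = 287040.18400
D_3 = 358513.18982
D_4 = 447782.97408
Terminal value at year 4: TV = D_4×(1+g_2)/(r−g_2) = 458977.54843/0.081 = 5666389.48682
P_0 = D_1/(1+r)^1 + D_2/(1+r)^2 + D_3/(1+r)^3 + D_4/(1+r)^4 + TV/(1+r)^4
    = 207790.23508 + 234656.42280 + 264996.26770 + 299258.89544 + 3786918.12133 = 4793619.94235

€4793619.94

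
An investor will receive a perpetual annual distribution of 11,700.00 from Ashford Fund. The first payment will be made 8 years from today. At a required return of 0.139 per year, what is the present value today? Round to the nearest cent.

33845.82

Value at end of year 7: C / r = 11,700.00 / 0.139 = 84,172.6619
Discount to today: PV = 84,172.6619 / (1 + 0.139)^7 = 84,172.6619 / 2.486944 = 33,845.82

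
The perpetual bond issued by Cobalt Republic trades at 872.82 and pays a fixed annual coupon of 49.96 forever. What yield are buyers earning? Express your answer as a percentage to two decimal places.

P = C/r ⇒ r = C/P = 49.96/872.82 = 0.057240

5.72%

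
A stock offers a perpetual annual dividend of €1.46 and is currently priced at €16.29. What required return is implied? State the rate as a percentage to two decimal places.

8.96%

P = C/r ⇒ r = C/P = €1.46/€16.29 = 0.089626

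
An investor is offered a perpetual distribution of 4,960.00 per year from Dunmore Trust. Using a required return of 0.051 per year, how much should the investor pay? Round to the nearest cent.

Level perpetuity: PV = C / r = 4,960.00 / 0.051 = 97,254.90

97254.90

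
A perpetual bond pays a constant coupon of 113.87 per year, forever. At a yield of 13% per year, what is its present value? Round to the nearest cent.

Level perpetuity: PV = C / r = 113.87 / 0.13 = 875.92

875.92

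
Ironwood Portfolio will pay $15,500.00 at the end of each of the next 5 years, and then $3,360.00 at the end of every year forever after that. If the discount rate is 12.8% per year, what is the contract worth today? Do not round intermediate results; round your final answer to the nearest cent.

PV of 5-year annuity: $15,500.00 × [1 − (1+0.128)^−5] / 0.128 = 54784.17715
Perpetuity value at year 5: $3,360.00 / 0.128 = 26250.00000
PV of perpetuity: 26250.00000 / (1+0.128)^5 = 14374.20418
Total PV = 54784.17715 + 14374.20418 = 69158.38133

$69158.38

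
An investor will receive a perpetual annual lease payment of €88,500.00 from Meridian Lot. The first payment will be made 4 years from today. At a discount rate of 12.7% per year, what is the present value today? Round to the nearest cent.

€486819.32

Value at end of year 3: C / r = €88,500.00 / 0.127 = €696,850.3937
Discount to today: PV = €696,850.3937 / (1 + 0.127)^3 = €696,850.3937 / 1.431435 = €486,819.32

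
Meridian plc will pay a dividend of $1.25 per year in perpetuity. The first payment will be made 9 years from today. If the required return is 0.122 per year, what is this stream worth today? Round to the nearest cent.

$4.08

Value at end of year 8: C / r = $1.25 / 0.122 = $10.2459
Discount to today: PV = $10.2459 / (1 + 0.122)^8 = $10.2459 / 2.511556 = $4.08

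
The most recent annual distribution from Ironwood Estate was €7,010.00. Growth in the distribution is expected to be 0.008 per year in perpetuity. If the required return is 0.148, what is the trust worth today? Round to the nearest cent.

D₁ = D₀ × (1 + g) = €7,010.00 × 1.008 = €7,066.0800
Growing perpetuity: P = D₁ / (r − g) = €7,066.0800 / (0.148 − 0.008) = €50,472.00

€50472.00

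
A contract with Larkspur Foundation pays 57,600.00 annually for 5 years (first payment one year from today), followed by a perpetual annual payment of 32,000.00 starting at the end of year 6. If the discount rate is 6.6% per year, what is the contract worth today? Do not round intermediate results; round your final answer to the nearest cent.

PV of 5-year annuity: 57,600.00 × [1 − (1+0.066)^−5] / 0.066 = 238722.50408
Perpetuity value at year 5: 32,000.00 / 0.066 = 484848.48485
PV of perpetuity: 484848.48485 / (1+0.066)^5 = 352224.87147
Total PV = 238722.50408 + 352224.87147 = 590947.37555

590947.38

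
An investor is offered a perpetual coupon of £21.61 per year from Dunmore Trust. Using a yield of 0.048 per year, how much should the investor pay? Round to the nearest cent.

£450.21

Level perpetuity: PV = C / r = £21.61 / 0.048 = £450.21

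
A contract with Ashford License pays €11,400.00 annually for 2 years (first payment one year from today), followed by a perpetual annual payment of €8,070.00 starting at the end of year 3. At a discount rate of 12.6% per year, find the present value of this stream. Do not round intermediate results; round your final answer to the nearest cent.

€69631.43

PV of 2-year annuity: €11,400.00 × [1 − (1+0.126)^−2] / 0.126 = 19115.74949
Perpetuity value at year 2: €8,070.00 / 0.126 = 64047.61905
PV of perpetuity: 64047.61905 / (1+0.126)^2 = 50515.68059
Total PV = 19115.74949 + 50515.68059 = 69631.43008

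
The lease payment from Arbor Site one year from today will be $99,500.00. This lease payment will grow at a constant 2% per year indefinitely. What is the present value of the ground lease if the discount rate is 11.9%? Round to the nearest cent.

$1005050.51

Growing perpetuity: P = D₁ / (r − g) = $99,500.0000 / (0.119 − 0.02) = $1,005,050.51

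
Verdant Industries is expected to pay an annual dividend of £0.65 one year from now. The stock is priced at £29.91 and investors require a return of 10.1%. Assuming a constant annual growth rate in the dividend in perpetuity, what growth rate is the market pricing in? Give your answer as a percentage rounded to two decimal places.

7.93%

P = D₁/(r−g) ⇒ g = r − D₁/P = 0.101 − £0.65/£29.91 = 0.079268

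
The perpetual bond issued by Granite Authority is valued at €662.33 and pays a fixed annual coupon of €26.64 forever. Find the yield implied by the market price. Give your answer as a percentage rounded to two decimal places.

P = C/r ⇒ r = C/P = €26.64/€662.33 = 0.040222

4.02%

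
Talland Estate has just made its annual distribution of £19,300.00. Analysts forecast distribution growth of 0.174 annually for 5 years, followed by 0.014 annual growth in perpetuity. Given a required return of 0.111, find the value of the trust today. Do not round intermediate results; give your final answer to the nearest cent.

£380035.20

D_1 = 22658.20000
D_2 = 26600.72680
D_3 = 31229.25326
D_4 = 36663.14333
D_5 = 43042.53027
Terminal value at year 5: TV = D_5×(1+g_2)/(r−g_2) = 43645.12569/0.097 = 449949.74943
P_0 = D_1/(1+r)^1 + D_2/(1+r)^2 + D_3/(1+r)^3 + D_4/(1+r)^4 + D_5/(1+r)^5 + TV/(1+r)^5
    = 20394.41944 + 21550.89867 + 22772.95683 + 24064.31262 + 25428.89560 + 265823.71282 = 380035.19599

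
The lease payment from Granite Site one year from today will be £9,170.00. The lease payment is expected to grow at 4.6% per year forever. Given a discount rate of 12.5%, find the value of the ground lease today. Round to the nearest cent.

Growing perpetuity: P = D₁ / (r − g) = £9,170.0000 / (0.125 − 0.046) = £116,075.95

£116075.95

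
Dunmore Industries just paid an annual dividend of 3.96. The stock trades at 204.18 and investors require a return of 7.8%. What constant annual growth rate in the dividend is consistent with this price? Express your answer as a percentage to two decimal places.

P = D₀(1+g)/(r−g) ⇒ P(r−g) = D₀(1+g) ⇒ g(P+D₀) = P·r − D₀
g = (P·r − D₀)/(P + D₀) = (204.18×0.078 − 3.96) / (204.18 + 3.96) = 0.057490

5.75%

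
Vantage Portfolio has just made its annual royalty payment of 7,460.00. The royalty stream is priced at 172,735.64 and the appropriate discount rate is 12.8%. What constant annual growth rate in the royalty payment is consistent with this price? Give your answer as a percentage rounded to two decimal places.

8.13%

P = D₀(1+g)/(r−g) ⇒ P(r−g) = D₀(1+g) ⇒ g(P+D₀) = P·r − D₀
g = (P·r − D₀)/(P + D₀) = (172,735.64×0.128 − 7,460.00) / (172,735.64 + 7,460.00) = 0.081301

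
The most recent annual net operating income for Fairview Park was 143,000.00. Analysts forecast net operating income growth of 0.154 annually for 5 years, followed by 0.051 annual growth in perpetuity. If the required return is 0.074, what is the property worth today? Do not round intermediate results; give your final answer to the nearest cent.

D_1 = 165022.00000
D_2 = 190435.38800
D_3 = 219762.43775
D_4 = 253605.85317
D_5 = 292661.15455
Terminal value at year 5: TV = D_5×(1+g_2)/(r−g_2) = 307586.87344/0.023 = 13373342.32329
P_0 = D_1/(1+r)^1 + D_2/(1+r)^2 + D_3/(1+r)^3 + D_4/(1+r)^4 + D_5/(1+r)^5 + TV/(1+r)^5
    = 153651.76909 + 165096.96604 + 177394.69163 + 190608.44892 + 204806.47119 + 9358765.27030 = 10250323.61717

10250323.62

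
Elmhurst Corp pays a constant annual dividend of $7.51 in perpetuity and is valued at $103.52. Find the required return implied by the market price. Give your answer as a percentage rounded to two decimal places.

P = C/r ⇒ r = C/P = $7.51/$103.52 = 0.072546

7.25%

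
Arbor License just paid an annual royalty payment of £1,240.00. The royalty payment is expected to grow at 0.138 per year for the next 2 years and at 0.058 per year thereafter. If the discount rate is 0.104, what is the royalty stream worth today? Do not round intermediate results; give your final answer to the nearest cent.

D_1 = 1411.12000
D_2 = 1605.85456
Terminal value at year 2: TV = D_2×(1+g_2)/(r−g_2) = 1698.99412/0.046 = 36934.65488
P_0 = D_1/(1+r)^1 + D_2/(1+r)^2 + TV/(1+r)^2
    = 1278.18841 + 1317.55290 + 30303.71679 = 32899.45810

£32899.46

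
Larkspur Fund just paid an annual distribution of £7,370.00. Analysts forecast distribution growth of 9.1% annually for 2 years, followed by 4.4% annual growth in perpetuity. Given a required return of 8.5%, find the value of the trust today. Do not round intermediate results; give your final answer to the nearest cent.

£204609.16

D_1 = 8040.67000
D_2 = 8772.37097
Terminal value at year 2: TV = D_2×(1+g_2)/(r−g_2) = 9158.35529/0.041 = 223374.51933
P_0 = D_1/(1+r)^1 + D_2/(1+r)^2 + TV/(1+r)^2
    = 7410.75576 + 7451.73690 + 189746.66638 = 204609.15904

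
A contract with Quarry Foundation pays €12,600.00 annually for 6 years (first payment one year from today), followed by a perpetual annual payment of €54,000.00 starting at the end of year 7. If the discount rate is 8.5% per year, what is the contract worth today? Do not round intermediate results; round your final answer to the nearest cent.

PV of 6-year annuity: €12,600.00 × [1 − (1+0.085)^−6] / 0.085 = 57375.19834
Perpetuity value at year 6: €54,000.00 / 0.085 = 635294.11765
PV of perpetuity: 635294.11765 / (1+0.085)^6 = 389400.41049
Total PV = 57375.19834 + 389400.41049 = 446775.60883

€446775.61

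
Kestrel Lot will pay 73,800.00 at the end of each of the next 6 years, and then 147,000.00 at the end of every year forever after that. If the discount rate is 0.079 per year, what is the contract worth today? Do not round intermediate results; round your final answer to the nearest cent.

1521335.67

PV of 6-year annuity: 73,800.00 × [1 − (1+0.079)^−6] / 0.079 = 342205.98239
Perpetuity value at year 6: 147,000.00 / 0.079 = 1860759.49367
PV of perpetuity: 1860759.49367 / (1+0.079)^6 = 1179129.69136
Total PV = 342205.98239 + 1179129.69136 = 1521335.67374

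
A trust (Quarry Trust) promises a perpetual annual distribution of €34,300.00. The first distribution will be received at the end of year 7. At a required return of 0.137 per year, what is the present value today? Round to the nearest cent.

€115880.61

Value at end of year 6: C / r = €34,300.00 / 0.137 = €250,364.9635
Discount to today: PV = €250,364.9635 / (1 + 0.137)^6 = €250,364.9635 / 2.160542 = €115,880.61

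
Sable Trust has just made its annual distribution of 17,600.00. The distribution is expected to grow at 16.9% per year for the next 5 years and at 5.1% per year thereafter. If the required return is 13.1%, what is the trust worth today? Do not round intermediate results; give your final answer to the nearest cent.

D_1 = 20574.40000
D_2 = 24051.47360
D_3 = 28116.17264
D_4 = 32867.80581
D_5 = 38422.46500
Terminal value at year 5: TV = D_5×(1+g_2)/(r−g_2) = 40382.01071/0.08 = 504775.13390
P_0 = D_1/(1+r)^1 + D_2/(1+r)^2 + D_3/(1+r)^3 + D_4/(1+r)^4 + D_5/(1+r)^5 + TV/(1+r)^5
    = 18191.33510 + 18802.53823 + 19434.27691 + 20087.24112 + 20762.14401 + 272762.66689 = 370040.20226

370040.20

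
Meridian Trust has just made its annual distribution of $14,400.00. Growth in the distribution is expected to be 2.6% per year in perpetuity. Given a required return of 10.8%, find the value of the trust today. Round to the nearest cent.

$180175.61

D₁ = D₀ × (1 + g) = $14,400.00 × 1.026 = $14,774.4000
Growing perpetuity: P = D₁ / (r − g) = $14,774.4000 / (0.108 − 0.026) = $180,175.61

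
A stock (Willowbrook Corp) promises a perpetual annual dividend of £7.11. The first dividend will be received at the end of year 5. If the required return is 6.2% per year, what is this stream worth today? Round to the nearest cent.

Value at end of year 4: C / r = £7.11 / 0.062 = £114.6774
Discount to today: PV = £114.6774 / (1 + 0.062)^4 = £114.6774 / 1.272032 = £90.15

£90.15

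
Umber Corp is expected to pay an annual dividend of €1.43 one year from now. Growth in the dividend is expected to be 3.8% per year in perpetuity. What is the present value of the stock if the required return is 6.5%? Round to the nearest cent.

Growing perpetuity: P = D₁ / (r − g) = €1.4300 / (0.065 − 0.038) = €52.96

€52.96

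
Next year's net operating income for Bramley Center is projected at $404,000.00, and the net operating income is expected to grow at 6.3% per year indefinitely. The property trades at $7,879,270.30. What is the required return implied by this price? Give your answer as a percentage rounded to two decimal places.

11.43%

P = D₁/(r − g) ⇒ r = D₁/P + g = $404,000.0000/$7,879,270.30 + 0.063 = 0.051274 + 0.063 = 0.114274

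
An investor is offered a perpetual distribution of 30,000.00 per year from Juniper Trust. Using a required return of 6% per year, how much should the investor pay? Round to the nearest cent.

500000.00

Level perpetuity: PV = C / r = 30,000.00 / 0.06 = 500,000.00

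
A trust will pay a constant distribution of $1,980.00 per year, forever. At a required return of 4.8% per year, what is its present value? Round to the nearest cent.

$41250.00

Level perpetuity: PV = C / r = $1,980.00 / 0.048 = $41,250.00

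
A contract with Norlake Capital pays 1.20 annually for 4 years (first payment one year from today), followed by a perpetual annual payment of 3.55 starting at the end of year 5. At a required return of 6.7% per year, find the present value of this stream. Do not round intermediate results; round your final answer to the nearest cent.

PV of 4-year annuity: 1.20 × [1 − (1+0.067)^−4] / 0.067 = 4.09233
Perpetuity value at year 4: 3.55 / 0.067 = 52.98507
PV of perpetuity: 52.98507 / (1+0.067)^4 = 40.87859
Total PV = 4.09233 + 40.87859 = 44.97092

44.97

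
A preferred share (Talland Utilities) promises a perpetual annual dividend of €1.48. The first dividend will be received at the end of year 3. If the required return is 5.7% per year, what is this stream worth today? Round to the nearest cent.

€23.24

Value at end of year 2: C / r = €1.48 / 0.057 = €25.9649
Discount to today: PV = €25.9649 / (1 + 0.057)^2 = €25.9649 / 1.117249 = €23.24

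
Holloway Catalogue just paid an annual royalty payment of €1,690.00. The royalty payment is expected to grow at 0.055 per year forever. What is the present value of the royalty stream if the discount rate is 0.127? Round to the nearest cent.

€24763.19

D₁ = D₀ × (1 + g) = €1,690.00 × 1.055 = €1,782.9500
Growing perpetuity: P = D₁ / (r − g) = €1,782.9500 / (0.127 − 0.055) = €24,763.19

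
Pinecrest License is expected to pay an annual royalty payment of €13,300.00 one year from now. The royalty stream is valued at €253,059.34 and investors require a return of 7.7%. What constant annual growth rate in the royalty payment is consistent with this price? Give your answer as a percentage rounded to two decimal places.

2.44%

P = D₁/(r−g) ⇒ g = r − D₁/P = 0.077 − €13,300.00/€253,059.34 = 0.024443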